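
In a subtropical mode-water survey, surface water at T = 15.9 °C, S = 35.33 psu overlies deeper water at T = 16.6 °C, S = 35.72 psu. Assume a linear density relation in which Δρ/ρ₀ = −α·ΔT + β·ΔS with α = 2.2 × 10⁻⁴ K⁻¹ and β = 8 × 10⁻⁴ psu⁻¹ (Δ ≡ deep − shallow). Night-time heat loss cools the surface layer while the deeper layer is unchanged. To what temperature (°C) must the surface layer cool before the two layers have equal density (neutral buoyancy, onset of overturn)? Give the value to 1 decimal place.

15.2 °C

Neutral buoyancy requires Δρ = 0, i.e. −α(T_deep − T_surf′) + β(S_deep − S_surf) = 0.
T_surf′ = T_deep − (β/α)·ΔS = 16.6 − (8 × 10⁻⁴/2.2 × 10⁻⁴)·(+0.39) = 15.182 °C.
Cooling required: 15.9 − (15.182) = 0.718 °C.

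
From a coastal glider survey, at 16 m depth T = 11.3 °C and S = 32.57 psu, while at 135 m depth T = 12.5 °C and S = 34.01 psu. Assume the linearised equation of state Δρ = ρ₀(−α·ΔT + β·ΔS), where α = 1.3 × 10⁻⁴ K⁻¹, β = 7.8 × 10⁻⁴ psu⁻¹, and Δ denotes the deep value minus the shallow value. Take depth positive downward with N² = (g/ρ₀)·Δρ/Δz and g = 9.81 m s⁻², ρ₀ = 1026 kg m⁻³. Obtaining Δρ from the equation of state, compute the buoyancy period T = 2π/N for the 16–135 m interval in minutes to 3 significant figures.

ΔT = +1.2 K, ΔS = +1.44 psu (deep − shallow).
Δρ/ρ₀ = −αΔT + βΔS = -1.56 × 10⁻⁴ + 1.1232 × 10⁻³ = 9.672 × 10⁻⁴, so Δρ ≈ 0.9923 kg m⁻³.
N² = (g/ρ₀)·Δρ/Δz = g·(Δρ/ρ₀)/Δz = 9.81 × 9.672 × 10⁻⁴ / 119 = 7.9733 × 10⁻⁵ s⁻².
N = √(7.9733 × 10⁻⁵) = 8.9293 × 10⁻³ rad s⁻¹ → T = 2π/N = 703.66 s = 11.728 min ≈ 11.7 min.

11.7 min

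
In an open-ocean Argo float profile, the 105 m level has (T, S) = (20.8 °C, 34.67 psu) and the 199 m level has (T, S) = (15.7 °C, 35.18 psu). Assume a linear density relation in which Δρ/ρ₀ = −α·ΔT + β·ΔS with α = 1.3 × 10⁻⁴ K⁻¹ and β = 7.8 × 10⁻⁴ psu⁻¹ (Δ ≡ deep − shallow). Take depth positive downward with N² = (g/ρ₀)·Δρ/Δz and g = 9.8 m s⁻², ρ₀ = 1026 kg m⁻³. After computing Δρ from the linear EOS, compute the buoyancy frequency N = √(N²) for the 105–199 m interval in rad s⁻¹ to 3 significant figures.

ΔT = -5.1 K, ΔS = +0.51 psu (deep − shallow).
Δρ/ρ₀ = −αΔT + βΔS = 6.63 × 10⁻⁴ + 3.978 × 10⁻⁴ = 1.0608 × 10⁻³, so Δρ ≈ 1.088 kg m⁻³.
N² = (g/ρ₀)·Δρ/Δz = g·(Δρ/ρ₀)/Δz = 9.8 × 1.0608 × 10⁻³ / 94 = 1.1059 × 10⁻⁴ s⁻².
N = √(1.1059 × 10⁻⁴) = 0.010516 rad s⁻¹ ≈ 0.0105 rad s⁻¹.

0.0105 rad s⁻¹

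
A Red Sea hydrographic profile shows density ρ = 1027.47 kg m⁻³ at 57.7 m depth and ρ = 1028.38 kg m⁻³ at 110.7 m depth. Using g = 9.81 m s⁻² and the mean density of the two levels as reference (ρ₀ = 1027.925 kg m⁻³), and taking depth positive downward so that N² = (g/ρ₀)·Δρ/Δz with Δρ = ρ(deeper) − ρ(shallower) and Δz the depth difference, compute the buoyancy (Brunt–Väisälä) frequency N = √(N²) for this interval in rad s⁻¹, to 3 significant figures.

Δρ = 1028.38 − 1027.47 = 0.91 kg m⁻³ over Δz = 110.7 − 57.7 = 53 m.
N² = (9.81/1027.925) × (0.91/53) = 1.6386 × 10⁻⁴ s⁻².
N = √(1.6386 × 10⁻⁴) = 0.012801 rad s⁻¹ ≈ 0.0128 rad s⁻¹.

0.0128 rad s⁻¹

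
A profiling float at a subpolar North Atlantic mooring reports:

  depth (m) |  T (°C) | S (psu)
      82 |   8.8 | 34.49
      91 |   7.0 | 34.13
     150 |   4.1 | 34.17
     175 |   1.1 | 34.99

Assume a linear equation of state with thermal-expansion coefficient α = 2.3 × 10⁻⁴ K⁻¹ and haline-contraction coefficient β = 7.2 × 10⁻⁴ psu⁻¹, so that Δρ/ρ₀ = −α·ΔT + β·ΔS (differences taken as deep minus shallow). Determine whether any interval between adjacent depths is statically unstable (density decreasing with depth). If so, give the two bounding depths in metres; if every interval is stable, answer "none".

none

Evaluate Δρ/ρ₀ = −αΔT + βΔS across each adjacent pair:
  82–91 m: −αΔT+βΔS = −(2.3 × 10⁻⁴)(-1.8)+(7.2 × 10⁻⁴)(-0.36) = 1.5 × 10⁻⁴ → stable
  91–150 m: −αΔT+βΔS = −(2.3 × 10⁻⁴)(-2.9)+(7.2 × 10⁻⁴)(+0.04) = 7.0 × 10⁻⁴ → stable
  150–175 m: −αΔT+βΔS = −(2.3 × 10⁻⁴)(-3.0)+(7.2 × 10⁻⁴)(+0.82) = 1.3 × 10⁻³ → stable
Every interval has Δρ > 0: the column is stably stratified throughout.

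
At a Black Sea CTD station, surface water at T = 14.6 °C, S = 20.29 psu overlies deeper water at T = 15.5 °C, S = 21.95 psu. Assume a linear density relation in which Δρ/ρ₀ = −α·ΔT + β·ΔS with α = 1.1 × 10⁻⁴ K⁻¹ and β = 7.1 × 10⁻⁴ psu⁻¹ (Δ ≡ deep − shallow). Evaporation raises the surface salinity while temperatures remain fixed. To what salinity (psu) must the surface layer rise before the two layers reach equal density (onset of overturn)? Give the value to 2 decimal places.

Neutral buoyancy requires −α(T_deep − T_surf) + β(S_deep − S_surf′) = 0.
S_surf′ = S_deep − (α/β)·ΔT = 21.95 − (1.1 × 10⁻⁴/7.1 × 10⁻⁴)·(+0.9) = 21.8106 psu.
Increase required: 21.8106 − 20.29 = 1.5206 psu.

21.81 psu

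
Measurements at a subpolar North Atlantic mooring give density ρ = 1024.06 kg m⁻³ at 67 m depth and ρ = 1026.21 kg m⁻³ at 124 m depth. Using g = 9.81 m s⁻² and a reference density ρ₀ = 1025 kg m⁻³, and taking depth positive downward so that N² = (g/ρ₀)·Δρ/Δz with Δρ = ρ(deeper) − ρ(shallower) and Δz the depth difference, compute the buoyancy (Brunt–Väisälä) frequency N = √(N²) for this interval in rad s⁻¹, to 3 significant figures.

Δρ = 1026.21 − 1024.06 = 2.15 kg m⁻³ over Δz = 124 − 67 = 57 m.
N² = (9.81/1025) × (2.15/57) = 3.6100 × 10⁻⁴ s⁻².
N = √(3.6100 × 10⁻⁴) = 0.019000 rad s⁻¹ ≈ 0.0190 rad s⁻¹.

0.0190 rad s⁻¹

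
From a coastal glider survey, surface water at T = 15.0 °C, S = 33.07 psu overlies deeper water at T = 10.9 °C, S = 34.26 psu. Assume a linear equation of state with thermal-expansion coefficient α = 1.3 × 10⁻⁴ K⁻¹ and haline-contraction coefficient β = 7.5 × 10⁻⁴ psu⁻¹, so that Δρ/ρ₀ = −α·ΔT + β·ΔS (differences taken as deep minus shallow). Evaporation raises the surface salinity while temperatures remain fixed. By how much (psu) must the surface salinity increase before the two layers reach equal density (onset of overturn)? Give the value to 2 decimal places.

Neutral buoyancy requires −α(T_deep − T_surf) + β(S_deep − S_surf′) = 0.
S_surf′ = S_deep − (α/β)·ΔT = 34.26 − (1.3 × 10⁻⁴/7.5 × 10⁻⁴)·(-4.1) = 34.9707 psu.
Increase required: 34.9707 − 33.07 = 1.9007 psu.

1.90 psu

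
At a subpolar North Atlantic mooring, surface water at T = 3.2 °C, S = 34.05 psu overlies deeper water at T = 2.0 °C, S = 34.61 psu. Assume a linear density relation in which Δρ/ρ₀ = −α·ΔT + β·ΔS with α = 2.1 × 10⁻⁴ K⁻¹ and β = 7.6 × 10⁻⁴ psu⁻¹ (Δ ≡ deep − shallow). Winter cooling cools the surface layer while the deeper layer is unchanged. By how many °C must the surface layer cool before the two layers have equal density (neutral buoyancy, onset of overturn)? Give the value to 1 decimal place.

Neutral buoyancy requires Δρ = 0, i.e. −α(T_deep − T_surf′) + β(S_deep − S_surf) = 0.
T_surf′ = T_deep − (β/α)·ΔS = 2.0 − (7.6 × 10⁻⁴/2.1 × 10⁻⁴)·(+0.56) = -0.027 °C.
Cooling required: 3.2 − (-0.027) = 3.227 °C.

3.2 °C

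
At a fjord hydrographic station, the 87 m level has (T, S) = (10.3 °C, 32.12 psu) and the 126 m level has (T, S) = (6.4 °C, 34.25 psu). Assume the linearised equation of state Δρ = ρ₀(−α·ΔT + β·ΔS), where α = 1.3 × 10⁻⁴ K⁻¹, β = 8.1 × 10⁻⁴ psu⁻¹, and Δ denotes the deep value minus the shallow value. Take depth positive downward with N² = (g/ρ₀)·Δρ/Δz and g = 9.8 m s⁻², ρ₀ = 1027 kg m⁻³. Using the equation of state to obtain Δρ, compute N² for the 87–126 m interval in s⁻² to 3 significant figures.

5.61 × 10⁻⁴ s⁻²

ΔT = -3.9 K, ΔS = +2.13 psu (deep − shallow).
Δρ/ρ₀ = −αΔT + βΔS = 5.07 × 10⁻⁴ + 1.7253 × 10⁻³ = 2.2323 × 10⁻³, so Δρ ≈ 2.293 kg m⁻³.
N² = (g/ρ₀)·Δρ/Δz = g·(Δρ/ρ₀)/Δz = 9.8 × 2.2323 × 10⁻³ / 39 = 5.6094 × 10⁻⁴ s⁻² ≈ 5.61 × 10⁻⁴ s⁻².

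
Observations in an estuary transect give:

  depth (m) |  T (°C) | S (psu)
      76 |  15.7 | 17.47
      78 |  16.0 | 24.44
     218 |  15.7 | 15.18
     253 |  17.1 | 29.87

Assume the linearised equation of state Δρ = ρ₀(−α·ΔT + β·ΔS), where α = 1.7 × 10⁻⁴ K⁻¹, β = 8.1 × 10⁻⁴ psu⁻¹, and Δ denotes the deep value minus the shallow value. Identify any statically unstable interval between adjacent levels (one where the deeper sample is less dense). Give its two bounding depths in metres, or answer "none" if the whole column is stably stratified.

78–218 m

Evaluate Δρ/ρ₀ = −αΔT + βΔS across each adjacent pair:
  76–78 m: −αΔT+βΔS = −(1.7 × 10⁻⁴)(+0.3)+(8.1 × 10⁻⁴)(+6.97) = 5.6 × 10⁻³ → stable
  78–218 m: −αΔT+βΔS = −(1.7 × 10⁻⁴)(-0.3)+(8.1 × 10⁻⁴)(-9.26) = -7.4 × 10⁻³ → UNSTABLE
  218–253 m: −αΔT+βΔS = −(1.7 × 10⁻⁴)(+1.4)+(8.1 × 10⁻⁴)(+14.69) = 0.012 → stable
The 78–218 m interval has Δρ < 0: lighter water underlies denser water.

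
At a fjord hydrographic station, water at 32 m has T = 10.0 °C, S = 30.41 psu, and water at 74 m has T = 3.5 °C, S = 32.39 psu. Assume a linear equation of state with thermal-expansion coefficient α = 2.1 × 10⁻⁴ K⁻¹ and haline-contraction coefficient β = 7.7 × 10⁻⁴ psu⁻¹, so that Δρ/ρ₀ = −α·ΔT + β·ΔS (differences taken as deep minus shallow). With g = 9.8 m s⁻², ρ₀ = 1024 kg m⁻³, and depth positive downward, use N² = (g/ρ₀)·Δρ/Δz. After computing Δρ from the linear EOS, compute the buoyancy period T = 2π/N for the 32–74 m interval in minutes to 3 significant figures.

4.03 min

ΔT = -6.5 K, ΔS = +1.98 psu (deep − shallow).
Δρ/ρ₀ = −αΔT + βΔS = 1.365 × 10⁻³ + 1.5246 × 10⁻³ = 2.8896 × 10⁻³, so Δρ ≈ 2.959 kg m⁻³.
N² = (g/ρ₀)·Δρ/Δz = g·(Δρ/ρ₀)/Δz = 9.8 × 2.8896 × 10⁻³ / 42 = 6.7424 × 10⁻⁴ s⁻².
N = √(6.7424 × 10⁻⁴) = 0.025966 rad s⁻¹ → T = 2π/N = 241.98 s = 4.0330 min ≈ 4.03 min.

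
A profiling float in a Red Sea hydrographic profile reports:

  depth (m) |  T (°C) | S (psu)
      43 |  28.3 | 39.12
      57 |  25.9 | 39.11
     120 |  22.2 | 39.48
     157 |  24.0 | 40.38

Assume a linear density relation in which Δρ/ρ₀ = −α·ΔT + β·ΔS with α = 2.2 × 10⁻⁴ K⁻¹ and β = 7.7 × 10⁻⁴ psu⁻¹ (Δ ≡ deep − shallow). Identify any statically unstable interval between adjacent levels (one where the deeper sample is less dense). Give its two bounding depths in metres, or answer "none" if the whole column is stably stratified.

Evaluate Δρ/ρ₀ = −αΔT + βΔS across each adjacent pair:
  43–57 m: −αΔT+βΔS = −(2.2 × 10⁻⁴)(-2.4)+(7.7 × 10⁻⁴)(-0.01) = 5.2 × 10⁻⁴ → stable
  57–120 m: −αΔT+βΔS = −(2.2 × 10⁻⁴)(-3.7)+(7.7 × 10⁻⁴)(+0.37) = 1.1 × 10⁻³ → stable
  120–157 m: −αΔT+βΔS = −(2.2 × 10⁻⁴)(+1.8)+(7.7 × 10⁻⁴)(+0.90) = 3.0 × 10⁻⁴ → stable
Every interval has Δρ > 0: the column is stably stratified throughout.

none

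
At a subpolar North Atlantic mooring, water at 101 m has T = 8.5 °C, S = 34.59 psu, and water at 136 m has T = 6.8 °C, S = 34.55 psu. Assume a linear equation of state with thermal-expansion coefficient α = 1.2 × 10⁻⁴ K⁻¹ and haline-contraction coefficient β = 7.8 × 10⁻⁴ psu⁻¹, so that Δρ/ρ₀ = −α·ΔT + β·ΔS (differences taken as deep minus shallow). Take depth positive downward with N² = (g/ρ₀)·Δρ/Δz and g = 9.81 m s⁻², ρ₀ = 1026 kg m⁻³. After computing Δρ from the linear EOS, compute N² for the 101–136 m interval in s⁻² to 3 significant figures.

ΔT = -1.7 K, ΔS = -0.04 psu (deep − shallow).
Δρ/ρ₀ = −αΔT + βΔS = 2.04 × 10⁻⁴ − 3.12 × 10⁻⁵ = 1.728 × 10⁻⁴, so Δρ ≈ 0.1773 kg m⁻³.
N² = (g/ρ₀)·Δρ/Δz = g·(Δρ/ρ₀)/Δz = 9.81 × 1.728 × 10⁻⁴ / 35 = 4.8433 × 10⁻⁵ s⁻² ≈ 4.84 × 10⁻⁵ s⁻².

4.84 × 10⁻⁵ s⁻²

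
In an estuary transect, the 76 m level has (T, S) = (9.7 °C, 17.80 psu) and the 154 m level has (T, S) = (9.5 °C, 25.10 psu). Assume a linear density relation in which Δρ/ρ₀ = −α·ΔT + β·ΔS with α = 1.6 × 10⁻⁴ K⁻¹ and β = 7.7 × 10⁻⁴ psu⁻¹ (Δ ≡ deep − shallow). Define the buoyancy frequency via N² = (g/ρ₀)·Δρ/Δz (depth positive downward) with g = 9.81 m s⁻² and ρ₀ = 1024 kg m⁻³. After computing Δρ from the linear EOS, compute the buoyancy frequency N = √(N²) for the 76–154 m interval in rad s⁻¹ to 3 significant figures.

0.0267 rad s⁻¹

ΔT = -0.2 K, ΔS = +7.30 psu (deep − shallow).
Δρ/ρ₀ = −αΔT + βΔS = 3.20 × 10⁻⁵ + 5.621 × 10⁻³ = 5.653 × 10⁻³, so Δρ ≈ 5.789 kg m⁻³.
N² = (g/ρ₀)·Δρ/Δz = g·(Δρ/ρ₀)/Δz = 9.81 × 5.653 × 10⁻³ / 78 = 7.1097 × 10⁻⁴ s⁻².
N = √(7.1097 × 10⁻⁴) = 0.026664 rad s⁻¹ ≈ 0.0267 rad s⁻¹.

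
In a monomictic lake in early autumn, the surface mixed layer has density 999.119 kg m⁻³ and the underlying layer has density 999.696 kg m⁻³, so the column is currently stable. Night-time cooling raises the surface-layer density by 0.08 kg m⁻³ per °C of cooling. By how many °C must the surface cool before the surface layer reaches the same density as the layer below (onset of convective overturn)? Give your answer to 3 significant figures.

7.21 °C

Density deficit of the surface layer: 999.696 − 999.119 = 0.577 kg m⁻³.
Required change = 0.577 / 0.08 = 7.21 °C.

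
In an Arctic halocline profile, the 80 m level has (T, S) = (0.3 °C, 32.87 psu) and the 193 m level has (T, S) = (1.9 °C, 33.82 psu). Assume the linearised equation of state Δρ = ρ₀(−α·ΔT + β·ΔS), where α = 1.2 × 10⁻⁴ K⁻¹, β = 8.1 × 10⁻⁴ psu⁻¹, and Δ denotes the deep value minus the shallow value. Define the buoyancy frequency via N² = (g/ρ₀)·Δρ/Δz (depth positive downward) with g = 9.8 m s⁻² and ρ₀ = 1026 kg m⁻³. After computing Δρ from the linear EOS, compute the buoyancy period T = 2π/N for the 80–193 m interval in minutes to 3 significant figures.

ΔT = +1.6 K, ΔS = +0.95 psu (deep − shallow).
Δρ/ρ₀ = −αΔT + βΔS = -1.92 × 10⁻⁴ + 7.695 × 10⁻⁴ = 5.775 × 10⁻⁴, so Δρ ≈ 0.5925 kg m⁻³.
N² = (g/ρ₀)·Δρ/Δz = g·(Δρ/ρ₀)/Δz = 9.8 × 5.775 × 10⁻⁴ / 113 = 5.0084 × 10⁻⁵ s⁻².
N = √(5.0084 × 10⁻⁵) = 7.0770 × 10⁻³ rad s⁻¹ → T = 2π/N = 887.83 s = 14.797 min ≈ 14.8 min.

14.8 min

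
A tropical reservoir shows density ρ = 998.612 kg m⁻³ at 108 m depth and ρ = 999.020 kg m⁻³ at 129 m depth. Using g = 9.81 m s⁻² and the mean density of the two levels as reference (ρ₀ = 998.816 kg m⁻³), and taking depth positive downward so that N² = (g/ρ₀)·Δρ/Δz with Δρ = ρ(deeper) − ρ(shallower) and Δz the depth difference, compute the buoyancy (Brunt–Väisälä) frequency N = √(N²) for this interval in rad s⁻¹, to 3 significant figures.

0.0138 rad s⁻¹

Δρ = 999.020 − 998.612 = 0.408 kg m⁻³ over Δz = 129 − 108 = 21 m.
N² = (9.81/998.816) × (0.408/21) = 1.9082 × 10⁻⁴ s⁻².
N = √(1.9082 × 10⁻⁴) = 0.013814 rad s⁻¹ ≈ 0.0138 rad s⁻¹.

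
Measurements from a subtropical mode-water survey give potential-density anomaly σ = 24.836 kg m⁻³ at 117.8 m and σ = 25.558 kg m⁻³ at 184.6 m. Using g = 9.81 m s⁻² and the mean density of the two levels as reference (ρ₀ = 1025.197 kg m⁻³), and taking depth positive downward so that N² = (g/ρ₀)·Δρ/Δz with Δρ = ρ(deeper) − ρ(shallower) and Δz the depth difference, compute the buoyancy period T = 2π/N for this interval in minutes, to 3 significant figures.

10.3 min

Δρ = 1025.558 − 1024.836 = 0.722 kg m⁻³ over Δz = 184.6 − 117.8 = 66.8 m.
N² = (9.81/1025.197) × (0.722/66.8) = 1.0342 × 10⁻⁴ s⁻².
N = √(1.0342 × 10⁻⁴) = 0.010170 rad s⁻¹, so T = 2π/N = 617.82 s = 10.297 min ≈ 10.3 min.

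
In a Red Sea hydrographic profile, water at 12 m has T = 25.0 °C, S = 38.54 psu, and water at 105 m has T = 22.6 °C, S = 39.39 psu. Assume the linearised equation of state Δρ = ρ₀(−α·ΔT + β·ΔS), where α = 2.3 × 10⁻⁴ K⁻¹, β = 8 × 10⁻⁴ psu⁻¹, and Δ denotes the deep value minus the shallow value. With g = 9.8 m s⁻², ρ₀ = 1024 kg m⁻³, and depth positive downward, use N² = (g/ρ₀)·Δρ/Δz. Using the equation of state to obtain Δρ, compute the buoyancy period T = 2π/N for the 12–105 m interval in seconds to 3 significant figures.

ΔT = -2.4 K, ΔS = +0.85 psu (deep − shallow).
Δρ/ρ₀ = −αΔT + βΔS = 5.52 × 10⁻⁴ + 6.80 × 10⁻⁴ = 1.232 × 10⁻³, so Δρ ≈ 1.262 kg m⁻³.
N² = (g/ρ₀)·Δρ/Δz = g·(Δρ/ρ₀)/Δz = 9.8 × 1.232 × 10⁻³ / 93 = 1.2982 × 10⁻⁴ s⁻².
N = √(1.2982 × 10⁻⁴) = 0.011394 rad s⁻¹ → T = 2π/N = 551.45 s ≈ 551 s.

551 s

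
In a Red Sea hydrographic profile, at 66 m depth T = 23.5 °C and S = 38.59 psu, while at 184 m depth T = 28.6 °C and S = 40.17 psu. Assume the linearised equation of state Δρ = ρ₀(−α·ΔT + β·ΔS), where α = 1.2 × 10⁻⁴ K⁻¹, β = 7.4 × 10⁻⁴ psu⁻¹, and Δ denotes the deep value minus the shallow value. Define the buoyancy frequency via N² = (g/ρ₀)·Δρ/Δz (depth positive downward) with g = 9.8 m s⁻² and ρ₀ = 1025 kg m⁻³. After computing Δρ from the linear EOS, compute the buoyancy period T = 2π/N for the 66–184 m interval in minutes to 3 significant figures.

ΔT = +5.1 K, ΔS = +1.58 psu (deep − shallow).
Δρ/ρ₀ = −αΔT + βΔS = -6.12 × 10⁻⁴ + 1.1692 × 10⁻³ = 5.572 × 10⁻⁴, so Δρ ≈ 0.5711 kg m⁻³.
N² = (g/ρ₀)·Δρ/Δz = g·(Δρ/ρ₀)/Δz = 9.8 × 5.572 × 10⁻⁴ / 118 = 4.6276 × 10⁻⁵ s⁻².
N = √(4.6276 × 10⁻⁵) = 6.8026 × 10⁻³ rad s⁻¹ → T = 2π/N = 923.64 s = 15.394 min ≈ 15.4 min.

15.4 min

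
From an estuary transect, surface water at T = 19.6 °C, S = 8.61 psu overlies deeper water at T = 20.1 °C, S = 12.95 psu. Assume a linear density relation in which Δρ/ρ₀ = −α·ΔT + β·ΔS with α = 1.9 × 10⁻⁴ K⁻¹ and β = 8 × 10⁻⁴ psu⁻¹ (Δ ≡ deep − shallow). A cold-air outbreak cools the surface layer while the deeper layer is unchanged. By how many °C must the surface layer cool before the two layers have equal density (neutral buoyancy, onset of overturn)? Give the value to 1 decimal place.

Neutral buoyancy requires Δρ = 0, i.e. −α(T_deep − T_surf′) + β(S_deep − S_surf) = 0.
T_surf′ = T_deep − (β/α)·ΔS = 20.1 − (8 × 10⁻⁴/1.9 × 10⁻⁴)·(+4.34) = 1.826 °C.
Cooling required: 19.6 − (1.826) = 17.774 °C.

17.8 °C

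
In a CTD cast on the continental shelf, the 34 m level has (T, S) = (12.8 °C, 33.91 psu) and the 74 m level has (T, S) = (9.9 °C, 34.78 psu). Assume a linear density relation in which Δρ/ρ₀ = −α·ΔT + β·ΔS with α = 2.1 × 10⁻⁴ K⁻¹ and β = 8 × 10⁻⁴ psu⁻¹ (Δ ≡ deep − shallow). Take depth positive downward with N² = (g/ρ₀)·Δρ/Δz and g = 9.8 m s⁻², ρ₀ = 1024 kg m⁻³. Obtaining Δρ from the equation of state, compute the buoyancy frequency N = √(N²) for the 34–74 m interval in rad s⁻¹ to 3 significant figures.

ΔT = -2.9 K, ΔS = +0.87 psu (deep − shallow).
Δρ/ρ₀ = −αΔT + βΔS = 6.09 × 10⁻⁴ + 6.96 × 10⁻⁴ = 1.305 × 10⁻³, so Δρ ≈ 1.336 kg m⁻³.
N² = (g/ρ₀)·Δρ/Δz = g·(Δρ/ρ₀)/Δz = 9.8 × 1.305 × 10⁻³ / 40 = 3.1973 × 10⁻⁴ s⁻².
N = √(3.1973 × 10⁻⁴) = 0.017881 rad s⁻¹ ≈ 0.0179 rad s⁻¹.

0.0179 rad s⁻¹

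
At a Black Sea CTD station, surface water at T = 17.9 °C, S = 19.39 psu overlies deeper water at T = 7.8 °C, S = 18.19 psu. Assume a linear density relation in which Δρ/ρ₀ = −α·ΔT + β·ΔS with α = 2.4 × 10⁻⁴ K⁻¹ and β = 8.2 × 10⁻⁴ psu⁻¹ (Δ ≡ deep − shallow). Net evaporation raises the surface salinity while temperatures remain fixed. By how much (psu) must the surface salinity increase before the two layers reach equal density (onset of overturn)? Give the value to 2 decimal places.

Neutral buoyancy requires −α(T_deep − T_surf) + β(S_deep − S_surf′) = 0.
S_surf′ = S_deep − (α/β)·ΔT = 18.19 − (2.4 × 10⁻⁴/8.2 × 10⁻⁴)·(-10.1) = 21.1461 psu.
Increase required: 21.1461 − 19.39 = 1.7561 psu.

1.76 psu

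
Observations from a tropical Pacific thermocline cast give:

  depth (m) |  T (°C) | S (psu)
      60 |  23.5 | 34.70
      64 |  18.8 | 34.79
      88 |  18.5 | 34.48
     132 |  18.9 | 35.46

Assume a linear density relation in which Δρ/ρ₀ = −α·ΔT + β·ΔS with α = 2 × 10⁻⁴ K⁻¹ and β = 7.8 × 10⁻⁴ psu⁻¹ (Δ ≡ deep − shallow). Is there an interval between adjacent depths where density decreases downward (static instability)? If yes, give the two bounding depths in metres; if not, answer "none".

Evaluate Δρ/ρ₀ = −αΔT + βΔS across each adjacent pair:
  60–64 m: −αΔT+βΔS = −(2 × 10⁻⁴)(-4.7)+(7.8 × 10⁻⁴)(+0.09) = 1.0 × 10⁻³ → stable
  64–88 m: −αΔT+βΔS = −(2 × 10⁻⁴)(-0.3)+(7.8 × 10⁻⁴)(-0.31) = -1.8 × 10⁻⁴ → UNSTABLE
  88–132 m: −αΔT+βΔS = −(2 × 10⁻⁴)(+0.4)+(7.8 × 10⁻⁴)(+0.98) = 6.8 × 10⁻⁴ → stable
The 64–88 m interval has Δρ < 0: lighter water underlies denser water.

64–88 m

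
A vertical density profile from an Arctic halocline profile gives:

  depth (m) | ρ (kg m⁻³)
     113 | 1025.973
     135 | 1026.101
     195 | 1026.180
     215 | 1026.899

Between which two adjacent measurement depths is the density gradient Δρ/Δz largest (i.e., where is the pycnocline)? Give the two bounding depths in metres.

Compute the density gradient over each adjacent pair:
  113–135 m: Δρ/Δz = 0.128/22 = 5.8 × 10⁻³ kg m⁻⁴
  135–195 m: Δρ/Δz = 0.079/60 = 1.3 × 10⁻³ kg m⁻⁴
  195–215 m: Δρ/Δz = 0.719/20 = 0.036 kg m⁻⁴
The largest gradient is in the 195–215 m interval — the pycnocline.

195–215 m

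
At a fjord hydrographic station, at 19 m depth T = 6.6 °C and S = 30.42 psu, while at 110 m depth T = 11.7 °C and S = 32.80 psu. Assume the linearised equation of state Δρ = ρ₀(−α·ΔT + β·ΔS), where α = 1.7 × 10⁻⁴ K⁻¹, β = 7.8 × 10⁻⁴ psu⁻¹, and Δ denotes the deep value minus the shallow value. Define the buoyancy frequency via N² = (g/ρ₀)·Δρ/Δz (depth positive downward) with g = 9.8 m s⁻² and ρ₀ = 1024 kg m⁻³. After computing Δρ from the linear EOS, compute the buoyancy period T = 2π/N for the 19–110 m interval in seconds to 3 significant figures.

ΔT = +5.1 K, ΔS = +2.38 psu (deep − shallow).
Δρ/ρ₀ = −αΔT + βΔS = -8.67 × 10⁻⁴ + 1.8564 × 10⁻³ = 9.894 × 10⁻⁴, so Δρ ≈ 1.013 kg m⁻³.
N² = (g/ρ₀)·Δρ/Δz = g·(Δρ/ρ₀)/Δz = 9.8 × 9.894 × 10⁻⁴ / 91 = 1.0655 × 10⁻⁴ s⁻².
N = √(1.0655 × 10⁻⁴) = 0.010322 rad s⁻¹ → T = 2π/N = 608.72 s ≈ 609 s.

609 s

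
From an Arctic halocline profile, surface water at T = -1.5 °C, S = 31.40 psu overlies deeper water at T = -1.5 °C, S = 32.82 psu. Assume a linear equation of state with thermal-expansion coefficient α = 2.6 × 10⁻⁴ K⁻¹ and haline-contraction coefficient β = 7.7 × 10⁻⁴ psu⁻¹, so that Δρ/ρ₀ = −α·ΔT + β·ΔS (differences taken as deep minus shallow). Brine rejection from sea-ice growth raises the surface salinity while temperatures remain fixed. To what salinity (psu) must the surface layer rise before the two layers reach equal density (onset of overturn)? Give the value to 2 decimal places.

Neutral buoyancy requires −α(T_deep − T_surf) + β(S_deep − S_surf′) = 0.
S_surf′ = S_deep − (α/β)·ΔT = 32.82 − (2.6 × 10⁻⁴/7.7 × 10⁻⁴)·(+0.0) = 32.8200 psu.
Increase required: 32.8200 − 31.40 = 1.4200 psu.

32.82 psu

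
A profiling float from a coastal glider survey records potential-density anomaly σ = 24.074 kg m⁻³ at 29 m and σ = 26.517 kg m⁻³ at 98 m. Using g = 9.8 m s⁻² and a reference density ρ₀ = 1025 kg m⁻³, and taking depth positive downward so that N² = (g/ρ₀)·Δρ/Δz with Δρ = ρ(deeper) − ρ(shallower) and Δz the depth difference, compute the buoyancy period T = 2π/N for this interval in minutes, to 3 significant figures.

5.69 min

Δρ = 1026.517 − 1024.074 = 2.443 kg m⁻³ over Δz = 98 − 29 = 69 m.
N² = (9.8/1025) × (2.443/69) = 3.3851 × 10⁻⁴ s⁻².
N = √(3.3851 × 10⁻⁴) = 0.018399 rad s⁻¹, so T = 2π/N = 341.50 s = 5.6917 min ≈ 5.69 min.
Since Δρ > 0 the layer is stably stratified.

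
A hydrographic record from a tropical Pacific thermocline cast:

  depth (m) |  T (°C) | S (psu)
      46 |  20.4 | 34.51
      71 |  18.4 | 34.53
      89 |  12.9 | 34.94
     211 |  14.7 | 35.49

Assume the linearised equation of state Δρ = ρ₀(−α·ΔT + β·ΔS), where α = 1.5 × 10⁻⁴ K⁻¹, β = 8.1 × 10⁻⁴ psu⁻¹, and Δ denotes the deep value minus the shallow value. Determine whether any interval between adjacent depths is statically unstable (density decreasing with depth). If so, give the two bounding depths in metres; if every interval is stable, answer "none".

Evaluate Δρ/ρ₀ = −αΔT + βΔS across each adjacent pair:
  46–71 m: −αΔT+βΔS = −(1.5 × 10⁻⁴)(-2.0)+(8.1 × 10⁻⁴)(+0.02) = 3.2 × 10⁻⁴ → stable
  71–89 m: −αΔT+βΔS = −(1.5 × 10⁻⁴)(-5.5)+(8.1 × 10⁻⁴)(+0.41) = 1.2 × 10⁻³ → stable
  89–211 m: −αΔT+βΔS = −(1.5 × 10⁻⁴)(+1.8)+(8.1 × 10⁻⁴)(+0.55) = 1.8 × 10⁻⁴ → stable
Every interval has Δρ > 0: the column is stably stratified throughout.

none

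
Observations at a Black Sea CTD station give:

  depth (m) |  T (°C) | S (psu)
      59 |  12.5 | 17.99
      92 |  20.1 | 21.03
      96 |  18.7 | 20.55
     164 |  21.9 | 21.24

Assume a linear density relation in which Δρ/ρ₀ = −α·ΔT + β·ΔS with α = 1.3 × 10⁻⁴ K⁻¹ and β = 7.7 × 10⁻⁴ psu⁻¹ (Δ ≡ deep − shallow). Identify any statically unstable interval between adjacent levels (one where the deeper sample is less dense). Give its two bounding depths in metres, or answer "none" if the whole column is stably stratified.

92–96 m

Evaluate Δρ/ρ₀ = −αΔT + βΔS across each adjacent pair:
  59–92 m: −αΔT+βΔS = −(1.3 × 10⁻⁴)(+7.6)+(7.7 × 10⁻⁴)(+3.04) = 1.4 × 10⁻³ → stable
  92–96 m: −αΔT+βΔS = −(1.3 × 10⁻⁴)(-1.4)+(7.7 × 10⁻⁴)(-0.48) = -1.9 × 10⁻⁴ → UNSTABLE
  96–164 m: −αΔT+βΔS = −(1.3 × 10⁻⁴)(+3.2)+(7.7 × 10⁻⁴)(+0.69) = 1.2 × 10⁻⁴ → stable
The 92–96 m interval has Δρ < 0: lighter water underlies denser water.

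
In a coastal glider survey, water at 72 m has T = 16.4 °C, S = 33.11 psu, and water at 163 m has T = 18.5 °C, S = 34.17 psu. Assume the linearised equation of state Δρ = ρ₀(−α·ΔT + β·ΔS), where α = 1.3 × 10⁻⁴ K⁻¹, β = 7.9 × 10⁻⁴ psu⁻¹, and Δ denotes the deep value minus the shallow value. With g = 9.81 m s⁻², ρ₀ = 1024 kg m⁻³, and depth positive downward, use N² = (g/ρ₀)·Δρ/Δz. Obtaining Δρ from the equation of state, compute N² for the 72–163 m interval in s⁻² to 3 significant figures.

6.08 × 10⁻⁵ s⁻²

ΔT = +2.1 K, ΔS = +1.06 psu (deep − shallow).
Δρ/ρ₀ = −αΔT + βΔS = -2.73 × 10⁻⁴ + 8.374 × 10⁻⁴ = 5.644 × 10⁻⁴, so Δρ ≈ 0.5779 kg m⁻³.
N² = (g/ρ₀)·Δρ/Δz = g·(Δρ/ρ₀)/Δz = 9.81 × 5.644 × 10⁻⁴ / 91 = 6.0844 × 10⁻⁵ s⁻² ≈ 6.08 × 10⁻⁵ s⁻².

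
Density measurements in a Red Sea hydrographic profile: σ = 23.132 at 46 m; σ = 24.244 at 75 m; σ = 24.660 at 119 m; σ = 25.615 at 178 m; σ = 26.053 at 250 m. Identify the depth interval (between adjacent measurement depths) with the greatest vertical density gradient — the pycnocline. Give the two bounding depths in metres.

Compute the density gradient over each adjacent pair:
  46–75 m: Δρ/Δz = 1.112/29 = 0.038 kg m⁻⁴
  75–119 m: Δρ/Δz = 0.416/44 = 9.5 × 10⁻³ kg m⁻⁴
  119–178 m: Δρ/Δz = 0.955/59 = 0.016 kg m⁻⁴
  178–250 m: Δρ/Δz = 0.438/72 = 6.1 × 10⁻³ kg m⁻⁴
The largest gradient is in the 46–75 m interval — the pycnocline.

46–75 m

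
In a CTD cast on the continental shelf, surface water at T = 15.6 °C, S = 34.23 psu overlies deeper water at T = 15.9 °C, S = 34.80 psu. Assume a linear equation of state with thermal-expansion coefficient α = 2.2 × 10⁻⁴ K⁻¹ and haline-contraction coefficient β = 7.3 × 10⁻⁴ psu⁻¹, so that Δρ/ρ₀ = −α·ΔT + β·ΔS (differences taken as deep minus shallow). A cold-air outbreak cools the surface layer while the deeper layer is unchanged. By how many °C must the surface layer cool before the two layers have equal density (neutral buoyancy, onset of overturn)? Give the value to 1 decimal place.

Neutral buoyancy requires Δρ = 0, i.e. −α(T_deep − T_surf′) + β(S_deep − S_surf) = 0.
T_surf′ = T_deep − (β/α)·ΔS = 15.9 − (7.3 × 10⁻⁴/2.2 × 10⁻⁴)·(+0.57) = 14.009 °C.
Cooling required: 15.6 − (14.009) = 1.591 °C.

1.6 °C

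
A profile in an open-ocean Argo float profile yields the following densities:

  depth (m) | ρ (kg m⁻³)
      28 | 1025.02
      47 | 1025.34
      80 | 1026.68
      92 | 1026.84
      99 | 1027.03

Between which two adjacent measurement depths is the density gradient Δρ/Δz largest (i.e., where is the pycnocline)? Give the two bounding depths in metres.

47–80 m

Compute the density gradient over each adjacent pair:
  28–47 m: Δρ/Δz = 0.32/19 = 0.017 kg m⁻⁴
  47–80 m: Δρ/Δz = 1.34/33 = 0.041 kg m⁻⁴
  80–92 m: Δρ/Δz = 0.16/12 = 0.013 kg m⁻⁴
  92–99 m: Δρ/Δz = 0.19/7 = 0.027 kg m⁻⁴
The largest gradient is in the 47–80 m interval — the pycnocline.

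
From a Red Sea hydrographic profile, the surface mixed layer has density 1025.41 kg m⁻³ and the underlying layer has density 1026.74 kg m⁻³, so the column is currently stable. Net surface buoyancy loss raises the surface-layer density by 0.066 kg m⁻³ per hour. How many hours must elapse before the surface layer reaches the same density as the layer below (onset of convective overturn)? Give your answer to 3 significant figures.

Density deficit of the surface layer: 1026.74 − 1025.41 = 1.33 kg m⁻³.
Required change = 1.33 / 0.066 = 20.2 hours.

20.2 hours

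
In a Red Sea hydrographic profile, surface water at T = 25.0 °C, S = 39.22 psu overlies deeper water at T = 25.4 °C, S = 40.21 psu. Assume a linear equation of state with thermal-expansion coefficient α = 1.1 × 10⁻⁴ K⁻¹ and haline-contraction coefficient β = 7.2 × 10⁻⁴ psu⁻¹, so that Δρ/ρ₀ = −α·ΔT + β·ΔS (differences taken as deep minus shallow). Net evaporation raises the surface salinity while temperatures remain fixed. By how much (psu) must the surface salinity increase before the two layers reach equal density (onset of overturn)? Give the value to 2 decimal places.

0.93 psu

Neutral buoyancy requires −α(T_deep − T_surf) + β(S_deep − S_surf′) = 0.
S_surf′ = S_deep − (α/β)·ΔT = 40.21 − (1.1 × 10⁻⁴/7.2 × 10⁻⁴)·(+0.4) = 40.1489 psu.
Increase required: 40.1489 − 39.22 = 0.9289 psu.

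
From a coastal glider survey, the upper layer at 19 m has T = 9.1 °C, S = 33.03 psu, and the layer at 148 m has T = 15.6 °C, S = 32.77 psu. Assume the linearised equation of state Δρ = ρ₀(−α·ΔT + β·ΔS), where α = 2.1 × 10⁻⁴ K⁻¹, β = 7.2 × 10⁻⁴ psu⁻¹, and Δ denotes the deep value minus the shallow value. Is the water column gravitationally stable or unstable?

ΔT = 15.6 − 9.1 = +6.5 K and ΔS = 32.77 − 33.03 = -0.26 psu (deep − shallow).
−αΔT = -1.365 × 10⁻³; βΔS = -1.872 × 10⁻⁴; sum Δρ/ρ₀ = -1.5522 × 10⁻³.
Δρ/ρ₀ < 0, so Δρ < 0: deeper water is lighter → statically unstable; the column would overturn.

unstable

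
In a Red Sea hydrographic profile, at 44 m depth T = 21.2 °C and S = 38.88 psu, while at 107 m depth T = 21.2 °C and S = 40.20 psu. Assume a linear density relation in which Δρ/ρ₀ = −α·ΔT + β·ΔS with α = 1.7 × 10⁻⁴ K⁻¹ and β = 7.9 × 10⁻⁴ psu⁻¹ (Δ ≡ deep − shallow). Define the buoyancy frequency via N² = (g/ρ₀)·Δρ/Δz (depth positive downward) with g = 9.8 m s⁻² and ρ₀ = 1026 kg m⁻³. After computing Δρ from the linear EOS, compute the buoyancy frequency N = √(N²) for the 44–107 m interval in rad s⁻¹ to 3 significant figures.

ΔT = +0.0 K, ΔS = +1.32 psu (deep − shallow).
Δρ/ρ₀ = −αΔT + βΔS = 0 + 1.0428 × 10⁻³ = 1.0428 × 10⁻³, so Δρ ≈ 1.070 kg m⁻³.
N² = (g/ρ₀)·Δρ/Δz = g·(Δρ/ρ₀)/Δz = 9.8 × 1.0428 × 10⁻³ / 63 = 1.6221 × 10⁻⁴ s⁻².
N = √(1.6221 × 10⁻⁴) = 0.012736 rad s⁻¹ ≈ 0.0127 rad s⁻¹.

0.0127 rad s⁻¹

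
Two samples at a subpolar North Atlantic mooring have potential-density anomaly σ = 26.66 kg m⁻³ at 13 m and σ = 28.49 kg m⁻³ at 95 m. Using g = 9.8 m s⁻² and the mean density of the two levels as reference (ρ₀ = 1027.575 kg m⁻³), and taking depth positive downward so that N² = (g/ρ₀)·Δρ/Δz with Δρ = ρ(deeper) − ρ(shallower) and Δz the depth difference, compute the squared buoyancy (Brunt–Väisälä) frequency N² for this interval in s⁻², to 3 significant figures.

2.13 × 10⁻⁴ s⁻²

Δρ = 1028.49 − 1026.66 = 1.83 kg m⁻³ over Δz = 95 − 13 = 82 m.
N² = (9.8/1027.575) × (1.83/82) = 2.1284 × 10⁻⁴ s⁻² ≈ 2.13 × 10⁻⁴ s⁻².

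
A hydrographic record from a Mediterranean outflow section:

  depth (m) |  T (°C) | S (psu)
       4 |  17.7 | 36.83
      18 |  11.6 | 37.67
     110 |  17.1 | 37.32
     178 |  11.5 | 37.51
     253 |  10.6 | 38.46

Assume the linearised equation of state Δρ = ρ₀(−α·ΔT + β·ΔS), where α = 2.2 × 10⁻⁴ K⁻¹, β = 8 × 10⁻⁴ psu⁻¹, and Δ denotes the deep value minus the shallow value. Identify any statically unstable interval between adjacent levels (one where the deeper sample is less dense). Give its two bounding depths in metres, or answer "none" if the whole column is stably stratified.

Evaluate Δρ/ρ₀ = −αΔT + βΔS across each adjacent pair:
  4–18 m: −αΔT+βΔS = −(2.2 × 10⁻⁴)(-6.1)+(8 × 10⁻⁴)(+0.84) = 2.0 × 10⁻³ → stable
  18–110 m: −αΔT+βΔS = −(2.2 × 10⁻⁴)(+5.5)+(8 × 10⁻⁴)(-0.35) = -1.5 × 10⁻³ → UNSTABLE
  110–178 m: −αΔT+βΔS = −(2.2 × 10⁻⁴)(-5.6)+(8 × 10⁻⁴)(+0.19) = 1.4 × 10⁻³ → stable
  178–253 m: −αΔT+βΔS = −(2.2 × 10⁻⁴)(-0.9)+(8 × 10⁻⁴)(+0.95) = 9.6 × 10⁻⁴ → stable
The 18–110 m interval has Δρ < 0: lighter water underlies denser water.

18–110 m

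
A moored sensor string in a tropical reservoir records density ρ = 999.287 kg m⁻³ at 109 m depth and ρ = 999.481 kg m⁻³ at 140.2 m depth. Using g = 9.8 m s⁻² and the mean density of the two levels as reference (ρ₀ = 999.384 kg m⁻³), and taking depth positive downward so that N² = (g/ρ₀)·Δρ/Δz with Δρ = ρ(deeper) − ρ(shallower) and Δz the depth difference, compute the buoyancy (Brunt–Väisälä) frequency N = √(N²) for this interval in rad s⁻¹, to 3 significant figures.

7.81 × 10⁻³ rad s⁻¹

Δρ = 999.481 − 999.287 = 0.194 kg m⁻³ over Δz = 140.2 − 109 = 31.2 m.
N² = (9.8/999.384) × (0.194/31.2) = 6.0973 × 10⁻⁵ s⁻².
N = √(6.0973 × 10⁻⁵) = 7.8085 × 10⁻³ rad s⁻¹ ≈ 7.81 × 10⁻³ rad s⁻¹.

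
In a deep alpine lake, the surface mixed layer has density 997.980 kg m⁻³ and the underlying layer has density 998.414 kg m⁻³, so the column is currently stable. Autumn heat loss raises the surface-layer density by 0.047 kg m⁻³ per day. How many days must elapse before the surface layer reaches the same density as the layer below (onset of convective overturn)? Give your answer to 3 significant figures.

Density deficit of the surface layer: 998.414 − 997.980 = 0.434 kg m⁻³.
Required change = 0.434 / 0.047 = 9.23 days.

9.23 days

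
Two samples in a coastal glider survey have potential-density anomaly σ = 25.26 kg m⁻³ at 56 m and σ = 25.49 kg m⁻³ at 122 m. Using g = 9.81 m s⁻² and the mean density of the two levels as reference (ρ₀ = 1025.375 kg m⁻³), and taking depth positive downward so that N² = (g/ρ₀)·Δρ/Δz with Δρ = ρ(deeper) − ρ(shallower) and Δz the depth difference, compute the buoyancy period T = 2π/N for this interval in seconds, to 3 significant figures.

1.09 × 10³ s

Δρ = 1025.49 − 1025.26 = 0.23 kg m⁻³ over Δz = 122 − 56 = 66 m.
N² = (9.81/1025.375) × (0.23/66) = 3.3340 × 10⁻⁵ s⁻².
N = √(3.3340 × 10⁻⁵) = 5.7741 × 10⁻³ rad s⁻¹, so T = 2π/N = 1.0882 × 10³ s ≈ 1.09 × 10³ s.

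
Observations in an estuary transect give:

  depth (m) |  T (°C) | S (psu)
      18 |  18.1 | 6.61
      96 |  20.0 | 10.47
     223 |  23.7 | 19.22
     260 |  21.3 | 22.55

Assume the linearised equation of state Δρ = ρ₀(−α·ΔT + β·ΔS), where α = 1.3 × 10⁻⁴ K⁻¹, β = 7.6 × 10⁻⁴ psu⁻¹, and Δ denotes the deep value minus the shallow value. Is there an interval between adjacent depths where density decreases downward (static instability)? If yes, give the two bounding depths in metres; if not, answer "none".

Evaluate Δρ/ρ₀ = −αΔT + βΔS across each adjacent pair:
  18–96 m: −αΔT+βΔS = −(1.3 × 10⁻⁴)(+1.9)+(7.6 × 10⁻⁴)(+3.86) = 2.7 × 10⁻³ → stable
  96–223 m: −αΔT+βΔS = −(1.3 × 10⁻⁴)(+3.7)+(7.6 × 10⁻⁴)(+8.75) = 6.2 × 10⁻³ → stable
  223–260 m: −αΔT+βΔS = −(1.3 × 10⁻⁴)(-2.4)+(7.6 × 10⁻⁴)(+3.33) = 2.8 × 10⁻³ → stable
Every interval has Δρ > 0: the column is stably stratified throughout.

none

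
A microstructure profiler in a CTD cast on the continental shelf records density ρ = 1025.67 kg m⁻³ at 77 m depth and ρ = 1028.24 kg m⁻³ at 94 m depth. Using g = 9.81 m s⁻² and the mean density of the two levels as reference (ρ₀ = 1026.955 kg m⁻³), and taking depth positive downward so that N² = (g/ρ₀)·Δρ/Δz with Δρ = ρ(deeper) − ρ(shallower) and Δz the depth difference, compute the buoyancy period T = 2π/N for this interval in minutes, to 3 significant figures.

2.76 min

Δρ = 1028.24 − 1025.67 = 2.57 kg m⁻³ over Δz = 94 − 77 = 17 m.
N² = (9.81/1026.955) × (2.57/17) = 1.4441 × 10⁻³ s⁻².
N = √(1.4441 × 10⁻³) = 0.038001 rad s⁻¹, so T = 2π/N = 165.34 s = 2.7557 min ≈ 2.76 min.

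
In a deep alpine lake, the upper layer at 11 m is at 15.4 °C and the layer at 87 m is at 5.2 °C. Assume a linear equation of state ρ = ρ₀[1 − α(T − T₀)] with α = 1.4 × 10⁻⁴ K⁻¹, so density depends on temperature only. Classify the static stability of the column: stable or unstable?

stable

ΔT = 5.2 − 15.4 = -10.2 K, so Δρ/ρ₀ = −αΔT = 1.428 × 10⁻³.
Δρ/ρ₀ > 0, so Δρ > 0: deeper water is denser → statically stable.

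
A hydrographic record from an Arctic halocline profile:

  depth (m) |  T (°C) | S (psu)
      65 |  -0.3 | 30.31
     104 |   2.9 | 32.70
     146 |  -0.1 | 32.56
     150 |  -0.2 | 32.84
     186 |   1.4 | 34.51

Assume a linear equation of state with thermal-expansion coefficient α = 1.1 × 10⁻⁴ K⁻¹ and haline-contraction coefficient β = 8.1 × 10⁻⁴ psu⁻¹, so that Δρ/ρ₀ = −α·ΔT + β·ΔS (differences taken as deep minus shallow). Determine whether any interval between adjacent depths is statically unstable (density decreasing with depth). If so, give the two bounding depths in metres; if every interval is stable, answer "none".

Evaluate Δρ/ρ₀ = −αΔT + βΔS across each adjacent pair:
  65–104 m: −αΔT+βΔS = −(1.1 × 10⁻⁴)(+3.2)+(8.1 × 10⁻⁴)(+2.39) = 1.6 × 10⁻³ → stable
  104–146 m: −αΔT+βΔS = −(1.1 × 10⁻⁴)(-3.0)+(8.1 × 10⁻⁴)(-0.14) = 2.2 × 10⁻⁴ → stable
  146–150 m: −αΔT+βΔS = −(1.1 × 10⁻⁴)(-0.1)+(8.1 × 10⁻⁴)(+0.28) = 2.4 × 10⁻⁴ → stable
  150–186 m: −αΔT+βΔS = −(1.1 × 10⁻⁴)(+1.6)+(8.1 × 10⁻⁴)(+1.67) = 1.2 × 10⁻³ → stable
Every interval has Δρ > 0: the column is stably stratified throughout.

none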